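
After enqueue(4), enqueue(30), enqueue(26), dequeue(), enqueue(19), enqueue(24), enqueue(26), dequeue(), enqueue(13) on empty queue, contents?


enqueue(4) -> [4]
enqueue(30) -> [4, 30]
enqueue(26) -> [4, 30, 26]
dequeue() returns 4 -> [30, 26]
enqueue(19) -> [30, 26, 19]
enqueue(24) -> [30, 26, 19, 24]
enqueue(26) -> [30, 26, 19, 24, 26]
dequeue() returns 30 -> [26, 19, 24, 26]
enqueue(13) -> [26, 19, 24, 26, 13]
Final queue (front to back): [26, 19, 24, 26, 13]


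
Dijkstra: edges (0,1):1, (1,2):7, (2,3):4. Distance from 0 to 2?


Dijkstra from 0:
Distances: {0: 0, 1: 1, 2: 8, 3: 12}
Shortest distance to 2 = 8, path = [0, 1, 2]


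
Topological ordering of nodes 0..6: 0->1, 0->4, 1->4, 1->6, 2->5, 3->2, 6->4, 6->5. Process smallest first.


Kahn's algorithm, process smallest node first
Order: [0, 1, 3, 2, 6, 4, 5]


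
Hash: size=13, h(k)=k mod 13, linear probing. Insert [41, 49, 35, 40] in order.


Insertions: 41->slot 2; 49->slot 10; 35->slot 9; 40->slot 1
Table: [None, 40, 41, None, None, None, None, None, None, 35, 49, None, None]


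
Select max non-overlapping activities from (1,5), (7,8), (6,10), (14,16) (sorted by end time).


Greedy: pick earliest-ending, then skip overlaps.
Selected (3 activities): [(1, 5), (7, 8), (14, 16)]


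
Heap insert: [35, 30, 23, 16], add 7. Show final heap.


Append 7: [35, 30, 23, 16, 7]
Bubble up: no swaps needed
Result: [35, 30, 23, 16, 7]


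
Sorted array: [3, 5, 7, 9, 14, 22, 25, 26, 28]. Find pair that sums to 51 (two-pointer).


Two pointers: lo=0, hi=8
Found pair: (25, 26) summing to 51


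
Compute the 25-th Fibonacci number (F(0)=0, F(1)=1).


F(n)=F(n-1)+F(n-2)
...F(23)=28657, F(24)=46368, F(25)=75025


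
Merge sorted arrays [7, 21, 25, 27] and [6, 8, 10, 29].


Compare heads, take smaller each step.
Merged: [6, 7, 8, 10, 21, 25, 27, 29]


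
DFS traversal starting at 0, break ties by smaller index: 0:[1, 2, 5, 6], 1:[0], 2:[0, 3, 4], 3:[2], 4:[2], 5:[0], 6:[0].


DFS stack-based: start with [0]
Visit order: [0, 1, 2, 3, 4, 5, 6]


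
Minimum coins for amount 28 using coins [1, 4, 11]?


dp[0]=0; dp[i]=1+min(dp[i-c] for c in coins)
...dp[23]=3, dp[24]=4, dp[25]=5, dp[26]=3, dp[27]=4, dp[28]=5
Minimum coins for 28 = 5


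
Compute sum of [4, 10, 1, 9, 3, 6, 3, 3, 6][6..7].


Prefix sums: [0, 4, 14, 15, 24, 27, 33, 36, 39, 45]
Sum[6..7] = prefix[8] - prefix[6] = 39 - 33 = 6


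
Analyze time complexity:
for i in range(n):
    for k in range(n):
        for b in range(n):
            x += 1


Per nesting level: O(n) * O(n) * O(n) = O(n^3)
Complexity: O(n^3)


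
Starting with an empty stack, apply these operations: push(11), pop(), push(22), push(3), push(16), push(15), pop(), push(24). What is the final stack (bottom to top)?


push(11) -> [11]
pop() returns 11 -> []
push(22) -> [22]
push(3) -> [22, 3]
push(16) -> [22, 3, 16]
push(15) -> [22, 3, 16, 15]
pop() returns 15 -> [22, 3, 16]
push(24) -> [22, 3, 16, 24]
Final stack (bottom to top): [22, 3, 16, 24]


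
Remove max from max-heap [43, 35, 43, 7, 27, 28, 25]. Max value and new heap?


Max = 43
Replace root with last, heapify down
Resulting heap: [43, 35, 28, 7, 27, 25]


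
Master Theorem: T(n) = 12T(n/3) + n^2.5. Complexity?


a=12, b=3, c=2.5. log_3(12)=2.262 < c=2.5. Case 3: O(n^c) = O(n^2.500)
Complexity: O(n^2.500)


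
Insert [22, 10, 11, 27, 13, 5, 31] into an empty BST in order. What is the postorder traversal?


Root = 22; build tree by BST insertion.
Postorder traversal: [5, 13, 11, 10, 31, 27, 22]


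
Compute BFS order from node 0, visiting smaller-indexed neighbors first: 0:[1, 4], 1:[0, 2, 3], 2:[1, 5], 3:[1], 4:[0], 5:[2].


BFS queue: start with [0]
Visit order: [0, 1, 4, 2, 3, 5]


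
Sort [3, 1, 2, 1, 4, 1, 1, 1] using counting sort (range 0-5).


Count array: [0, 5, 1, 1, 1, 0]
Reconstruct: [1, 1, 1, 1, 1, 2, 3, 4]


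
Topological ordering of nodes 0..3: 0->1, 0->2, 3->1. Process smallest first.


Kahn's algorithm, process smallest node first
Order: [0, 2, 3, 1]


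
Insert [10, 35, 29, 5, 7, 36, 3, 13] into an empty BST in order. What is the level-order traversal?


Root = 10; build tree by BST insertion.
Level-Order traversal: [10, 5, 35, 3, 7, 29, 36, 13]


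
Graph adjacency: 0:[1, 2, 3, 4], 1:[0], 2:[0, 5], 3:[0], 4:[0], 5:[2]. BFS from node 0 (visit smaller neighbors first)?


BFS queue: start with [0]
Visit order: [0, 1, 2, 3, 4, 5]


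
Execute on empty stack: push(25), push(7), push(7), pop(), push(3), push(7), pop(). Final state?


push(25) -> [25]
push(7) -> [25, 7]
push(7) -> [25, 7, 7]
pop() returns 7 -> [25, 7]
push(3) -> [25, 7, 3]
push(7) -> [25, 7, 3, 7]
pop() returns 7 -> [25, 7, 3]
Final stack (bottom to top): [25, 7, 3]


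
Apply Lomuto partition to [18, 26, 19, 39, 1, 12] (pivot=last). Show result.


Elements <= 12 go left of pivot.
Result: [1, 12, 19, 39, 18, 26], pivot at index 1


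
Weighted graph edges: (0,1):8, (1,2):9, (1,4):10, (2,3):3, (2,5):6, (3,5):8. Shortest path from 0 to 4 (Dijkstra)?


Dijkstra from 0:
Distances: {0: 0, 1: 8, 2: 17, 3: 20, 4: 18, 5: 23}
Shortest distance to 4 = 18, path = [0, 1, 4]


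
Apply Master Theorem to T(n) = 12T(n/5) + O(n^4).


a=12, b=5, c=4. log_5(12)=1.544 < c=4. Case 3: O(n^c) = O(n^4)
Complexity: O(n^4)


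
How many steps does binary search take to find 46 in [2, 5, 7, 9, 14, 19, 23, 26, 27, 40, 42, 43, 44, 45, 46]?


Search for 46:
[0,14] mid=7 arr[7]=26
[8,14] mid=11 arr[11]=43
[12,14] mid=13 arr[13]=45
[14,14] mid=14 arr[14]=46
Total: 4 comparisons


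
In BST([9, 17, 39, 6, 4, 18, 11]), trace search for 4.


BST root = 9
Search for 4: compare at each node
Path: [9, 6, 4]


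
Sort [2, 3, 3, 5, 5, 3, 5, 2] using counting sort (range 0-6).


Count array: [0, 0, 2, 3, 0, 3, 0]
Reconstruct: [2, 2, 3, 3, 3, 5, 5, 5]


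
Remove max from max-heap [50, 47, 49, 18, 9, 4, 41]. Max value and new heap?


Max = 50
Replace root with last, heapify down
Resulting heap: [49, 47, 41, 18, 9, 4]


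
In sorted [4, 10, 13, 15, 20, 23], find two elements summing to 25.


Two pointers: lo=0, hi=5
Found pair: (10, 15) summing to 25


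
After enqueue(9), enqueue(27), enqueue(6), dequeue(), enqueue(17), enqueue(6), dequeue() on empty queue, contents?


enqueue(9) -> [9]
enqueue(27) -> [9, 27]
enqueue(6) -> [9, 27, 6]
dequeue() returns 9 -> [27, 6]
enqueue(17) -> [27, 6, 17]
enqueue(6) -> [27, 6, 17, 6]
dequeue() returns 27 -> [6, 17, 6]
Final queue (front to back): [6, 17, 6]


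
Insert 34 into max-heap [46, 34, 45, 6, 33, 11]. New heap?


Append 34: [46, 34, 45, 6, 33, 11, 34]
Bubble up: no swaps needed
Result: [46, 34, 45, 6, 33, 11, 34]


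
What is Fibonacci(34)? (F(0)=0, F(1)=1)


F(n)=F(n-1)+F(n-2)
...F(32)=2178309, F(33)=3524578, F(34)=5702887


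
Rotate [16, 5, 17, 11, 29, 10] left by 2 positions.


Left rotate by 2: [17, 11, 29, 10, 16, 5]


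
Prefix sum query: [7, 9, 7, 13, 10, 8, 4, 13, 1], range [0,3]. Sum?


Prefix sums: [0, 7, 16, 23, 36, 46, 54, 58, 71, 72]
Sum[0..3] = prefix[4] - prefix[0] = 36 - 0 = 36


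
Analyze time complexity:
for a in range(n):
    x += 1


Per nesting level: O(n) = O(n)
Complexity: O(n)


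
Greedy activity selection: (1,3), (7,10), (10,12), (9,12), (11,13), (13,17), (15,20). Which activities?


Greedy: pick earliest-ending, then skip overlaps.
Selected (4 activities): [(1, 3), (7, 10), (10, 12), (13, 17)]


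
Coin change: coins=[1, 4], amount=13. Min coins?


dp[0]=0; dp[i]=1+min(dp[i-c] for c in coins)
...dp[8]=2, dp[9]=3, dp[10]=4, dp[11]=5, dp[12]=3, dp[13]=4
Minimum coins for 13 = 4


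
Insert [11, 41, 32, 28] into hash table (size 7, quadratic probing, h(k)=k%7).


Insertions: 11->slot 4; 41->slot 6; 32->slot 5; 28->slot 0
Table: [28, None, None, None, 11, 32, 41]


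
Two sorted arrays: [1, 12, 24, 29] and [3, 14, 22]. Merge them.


Compare heads, take smaller each step.
Merged: [1, 3, 12, 14, 22, 24, 29]


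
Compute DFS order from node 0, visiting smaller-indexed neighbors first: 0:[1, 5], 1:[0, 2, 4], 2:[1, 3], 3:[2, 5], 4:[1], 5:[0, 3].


DFS stack-based: start with [0]
Visit order: [0, 1, 2, 3, 5, 4]


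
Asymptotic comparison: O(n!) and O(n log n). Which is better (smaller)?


linearithmic grows slower than factorial
O(n log n) is asymptotically smaller; O(n!) grows faster


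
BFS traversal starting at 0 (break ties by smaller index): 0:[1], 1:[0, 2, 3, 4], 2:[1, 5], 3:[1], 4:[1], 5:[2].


BFS queue: start with [0]
Visit order: [0, 1, 2, 3, 4, 5]


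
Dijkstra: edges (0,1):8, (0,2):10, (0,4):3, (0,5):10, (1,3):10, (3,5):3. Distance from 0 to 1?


Dijkstra from 0:
Distances: {0: 0, 1: 8, 2: 10, 3: 13, 4: 3, 5: 10}
Shortest distance to 1 = 8, path = [0, 1]


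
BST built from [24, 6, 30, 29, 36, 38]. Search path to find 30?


BST root = 24
Search for 30: compare at each node
Path: [24, 30]


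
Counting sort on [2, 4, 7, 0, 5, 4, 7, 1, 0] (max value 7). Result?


Count array: [2, 1, 1, 0, 2, 1, 0, 2]
Reconstruct: [0, 0, 1, 2, 4, 4, 5, 7, 7]


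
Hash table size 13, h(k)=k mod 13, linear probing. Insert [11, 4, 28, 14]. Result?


Insertions: 11->slot 11; 4->slot 4; 28->slot 2; 14->slot 1
Table: [None, 14, 28, None, 4, None, None, None, None, None, None, 11, None]


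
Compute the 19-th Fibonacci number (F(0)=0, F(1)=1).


F(n)=F(n-1)+F(n-2)
...F(17)=1597, F(18)=2584, F(19)=4181


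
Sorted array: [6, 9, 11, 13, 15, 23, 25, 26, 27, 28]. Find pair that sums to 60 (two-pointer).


Two pointers: lo=0, hi=9
No pair sums to 60


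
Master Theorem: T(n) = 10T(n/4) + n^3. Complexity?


a=10, b=4, c=3. log_4(10)=1.661 < c=3. Case 3: O(n^c) = O(n^3)
Complexity: O(n^3)


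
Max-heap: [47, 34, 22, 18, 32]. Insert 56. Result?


Append 56: [47, 34, 22, 18, 32, 56]
Bubble up: swap idx 5(56) with idx 2(22); swap idx 2(56) with idx 0(47)
Result: [56, 34, 47, 18, 32, 22]


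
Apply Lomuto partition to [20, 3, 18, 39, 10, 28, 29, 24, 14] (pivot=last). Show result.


Elements <= 14 go left of pivot.
Result: [3, 10, 14, 39, 20, 28, 29, 24, 18], pivot at index 2


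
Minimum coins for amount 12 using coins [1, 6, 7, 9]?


dp[0]=0; dp[i]=1+min(dp[i-c] for c in coins)
...dp[7]=1, dp[8]=2, dp[9]=1, dp[10]=2, dp[11]=3, dp[12]=2
Minimum coins for 12 = 2


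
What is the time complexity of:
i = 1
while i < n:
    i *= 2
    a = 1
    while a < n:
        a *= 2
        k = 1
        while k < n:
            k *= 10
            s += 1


Per nesting level: O(log n) * O(log n) * O(log n) = O((log n)^3)
Complexity: O((log n)^3)


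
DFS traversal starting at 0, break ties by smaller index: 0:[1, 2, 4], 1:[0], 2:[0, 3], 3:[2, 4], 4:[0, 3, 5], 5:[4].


DFS stack-based: start with [0]
Visit order: [0, 1, 2, 3, 4, 5]


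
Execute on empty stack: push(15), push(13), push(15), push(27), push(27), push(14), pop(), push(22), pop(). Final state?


push(15) -> [15]
push(13) -> [15, 13]
push(15) -> [15, 13, 15]
push(27) -> [15, 13, 15, 27]
push(27) -> [15, 13, 15, 27, 27]
push(14) -> [15, 13, 15, 27, 27, 14]
pop() returns 14 -> [15, 13, 15, 27, 27]
push(22) -> [15, 13, 15, 27, 27, 22]
pop() returns 22 -> [15, 13, 15, 27, 27]
Final stack (bottom to top): [15, 13, 15, 27, 27]


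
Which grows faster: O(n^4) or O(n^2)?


quadratic grows slower than quartic
O(n^2) is asymptotically smaller; O(n^4) grows faster


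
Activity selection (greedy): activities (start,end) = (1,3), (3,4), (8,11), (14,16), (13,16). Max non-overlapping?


Greedy: pick earliest-ending, then skip overlaps.
Selected (4 activities): [(1, 3), (3, 4), (8, 11), (14, 16)]


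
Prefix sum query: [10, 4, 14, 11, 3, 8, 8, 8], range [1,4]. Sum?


Prefix sums: [0, 10, 14, 28, 39, 42, 50, 58, 66]
Sum[1..4] = prefix[5] - prefix[1] = 42 - 10 = 32


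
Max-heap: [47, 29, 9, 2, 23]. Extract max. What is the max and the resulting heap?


Max = 47
Replace root with last, heapify down
Resulting heap: [29, 23, 9, 2]


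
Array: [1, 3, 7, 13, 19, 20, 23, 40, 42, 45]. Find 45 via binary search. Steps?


Search for 45:
[0,9] mid=4 arr[4]=19
[5,9] mid=7 arr[7]=40
[8,9] mid=8 arr[8]=42
[9,9] mid=9 arr[9]=45
Total: 4 comparisons


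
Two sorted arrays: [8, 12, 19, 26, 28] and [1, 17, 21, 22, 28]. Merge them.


Compare heads, take smaller each step.
Merged: [1, 8, 12, 17, 19, 21, 22, 26, 28, 28]


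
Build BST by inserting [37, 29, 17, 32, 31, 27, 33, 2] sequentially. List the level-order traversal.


Root = 37; build tree by BST insertion.
Level-Order traversal: [37, 29, 17, 32, 2, 27, 31, 33]


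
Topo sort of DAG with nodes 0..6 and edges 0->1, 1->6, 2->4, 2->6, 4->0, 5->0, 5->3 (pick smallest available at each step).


Kahn's algorithm, process smallest node first
Order: [2, 4, 5, 0, 1, 3, 6]


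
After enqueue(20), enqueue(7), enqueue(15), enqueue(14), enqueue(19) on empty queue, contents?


enqueue(20) -> [20]
enqueue(7) -> [20, 7]
enqueue(15) -> [20, 7, 15]
enqueue(14) -> [20, 7, 15, 14]
enqueue(19) -> [20, 7, 15, 14, 19]
Final queue (front to back): [20, 7, 15, 14, 19]


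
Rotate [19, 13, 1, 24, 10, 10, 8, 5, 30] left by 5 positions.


Left rotate by 5: [10, 8, 5, 30, 19, 13, 1, 24, 10]


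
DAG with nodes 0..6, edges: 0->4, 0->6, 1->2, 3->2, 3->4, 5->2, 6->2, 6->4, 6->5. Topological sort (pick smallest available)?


Kahn's algorithm, process smallest node first
Order: [0, 1, 3, 6, 4, 5, 2]


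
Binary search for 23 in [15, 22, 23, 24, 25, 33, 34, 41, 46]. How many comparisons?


Search for 23:
[0,8] mid=4 arr[4]=25
[0,3] mid=1 arr[1]=22
[2,3] mid=2 arr[2]=23
Total: 3 comparisons


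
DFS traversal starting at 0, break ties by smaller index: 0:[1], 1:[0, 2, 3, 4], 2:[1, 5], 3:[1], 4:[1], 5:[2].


DFS stack-based: start with [0]
Visit order: [0, 1, 2, 5, 3, 4]


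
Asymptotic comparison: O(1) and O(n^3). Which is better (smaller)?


constant grows slower than cubic
O(1) is asymptotically smaller; O(n^3) grows faster


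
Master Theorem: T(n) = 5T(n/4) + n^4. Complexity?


a=5, b=4, c=4. log_4(5)=1.161 < c=4. Case 3: O(n^c) = O(n^4)
Complexity: O(n^4)


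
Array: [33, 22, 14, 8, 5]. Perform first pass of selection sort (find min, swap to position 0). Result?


After one pass: [5, 22, 14, 8, 33]


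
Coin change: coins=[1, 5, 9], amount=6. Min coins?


dp[0]=0; dp[i]=1+min(dp[i-c] for c in coins)
...dp[1]=1, dp[2]=2, dp[3]=3, dp[4]=4, dp[5]=1, dp[6]=2
Minimum coins for 6 = 2


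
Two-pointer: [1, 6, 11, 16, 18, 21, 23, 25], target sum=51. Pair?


Two pointers: lo=0, hi=7
No pair sums to 51


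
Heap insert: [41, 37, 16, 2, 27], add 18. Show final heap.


Append 18: [41, 37, 16, 2, 27, 18]
Bubble up: swap idx 5(18) with idx 2(16)
Result: [41, 37, 18, 2, 27, 16]


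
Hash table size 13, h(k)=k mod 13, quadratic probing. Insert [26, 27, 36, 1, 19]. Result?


Insertions: 26->slot 0; 27->slot 1; 36->slot 10; 1->slot 2; 19->slot 6
Table: [26, 27, 1, None, None, None, 19, None, None, None, 36, None, None]


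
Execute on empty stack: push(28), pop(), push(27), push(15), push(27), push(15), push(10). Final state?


push(28) -> [28]
pop() returns 28 -> []
push(27) -> [27]
push(15) -> [27, 15]
push(27) -> [27, 15, 27]
push(15) -> [27, 15, 27, 15]
push(10) -> [27, 15, 27, 15, 10]
Final stack (bottom to top): [27, 15, 27, 15, 10]


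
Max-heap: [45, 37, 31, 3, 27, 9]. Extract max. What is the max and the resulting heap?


Max = 45
Replace root with last, heapify down
Resulting heap: [37, 27, 31, 3, 9]


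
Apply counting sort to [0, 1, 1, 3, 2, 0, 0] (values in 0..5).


Count array: [3, 2, 1, 1, 0, 0]
Reconstruct: [0, 0, 0, 1, 1, 2, 3]


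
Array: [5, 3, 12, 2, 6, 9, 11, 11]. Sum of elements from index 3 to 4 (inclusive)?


Prefix sums: [0, 5, 8, 20, 22, 28, 37, 48, 59]
Sum[3..4] = prefix[5] - prefix[3] = 28 - 20 = 8


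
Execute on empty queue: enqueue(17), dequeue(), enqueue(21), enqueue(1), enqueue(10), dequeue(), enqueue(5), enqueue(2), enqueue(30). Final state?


enqueue(17) -> [17]
dequeue() returns 17 -> []
enqueue(21) -> [21]
enqueue(1) -> [21, 1]
enqueue(10) -> [21, 1, 10]
dequeue() returns 21 -> [1, 10]
enqueue(5) -> [1, 10, 5]
enqueue(2) -> [1, 10, 5, 2]
enqueue(30) -> [1, 10, 5, 2, 30]
Final queue (front to back): [1, 10, 5, 2, 30]


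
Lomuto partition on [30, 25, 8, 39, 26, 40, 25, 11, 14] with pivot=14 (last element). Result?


Elements <= 14 go left of pivot.
Result: [8, 11, 14, 39, 26, 40, 25, 25, 30], pivot at index 2


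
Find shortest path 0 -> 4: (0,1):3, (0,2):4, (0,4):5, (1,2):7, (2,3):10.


Dijkstra from 0:
Distances: {0: 0, 1: 3, 2: 4, 3: 14, 4: 5}
Shortest distance to 4 = 5, path = [0, 4]


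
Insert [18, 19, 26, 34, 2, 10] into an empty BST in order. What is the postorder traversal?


Root = 18; build tree by BST insertion.
Postorder traversal: [10, 2, 34, 26, 19, 18]


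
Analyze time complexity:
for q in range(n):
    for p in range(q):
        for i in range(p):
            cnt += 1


Per nesting level: O(n) * O(n) [triangular over q] * O(n) [triangular over p] = O(n^3)
Complexity: O(n^3)


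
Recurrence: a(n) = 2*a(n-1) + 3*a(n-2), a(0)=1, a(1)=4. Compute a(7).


Build bottom-up:
...a(5)=304, a(6)=911, a(7)=2*911+3*304=2734


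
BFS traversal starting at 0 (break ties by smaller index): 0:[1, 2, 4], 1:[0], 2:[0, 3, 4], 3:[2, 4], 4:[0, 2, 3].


BFS queue: start with [0]
Visit order: [0, 1, 2, 4, 3]


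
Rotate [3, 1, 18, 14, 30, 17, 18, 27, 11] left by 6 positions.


Left rotate by 6: [18, 27, 11, 3, 1, 18, 14, 30, 17]


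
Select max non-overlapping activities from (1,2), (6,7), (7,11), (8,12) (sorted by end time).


Greedy: pick earliest-ending, then skip overlaps.
Selected (3 activities): [(1, 2), (6, 7), (7, 11)]


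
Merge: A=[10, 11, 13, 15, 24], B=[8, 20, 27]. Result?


Compare heads, take smaller each step.
Merged: [8, 10, 11, 13, 15, 20, 24, 27]


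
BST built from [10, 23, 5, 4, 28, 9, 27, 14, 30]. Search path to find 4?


BST root = 10
Search for 4: compare at each node
Path: [10, 5, 4]


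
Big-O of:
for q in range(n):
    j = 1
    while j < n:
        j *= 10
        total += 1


Per nesting level: O(n) * O(log n) = O(n log n)
Complexity: O(n log n)


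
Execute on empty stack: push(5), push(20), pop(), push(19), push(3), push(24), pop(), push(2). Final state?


push(5) -> [5]
push(20) -> [5, 20]
pop() returns 20 -> [5]
push(19) -> [5, 19]
push(3) -> [5, 19, 3]
push(24) -> [5, 19, 3, 24]
pop() returns 24 -> [5, 19, 3]
push(2) -> [5, 19, 3, 2]
Final stack (bottom to top): [5, 19, 3, 2]


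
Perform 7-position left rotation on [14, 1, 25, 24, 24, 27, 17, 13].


Left rotate by 7: [13, 14, 1, 25, 24, 24, 27, 17]


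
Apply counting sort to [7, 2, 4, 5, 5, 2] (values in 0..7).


Count array: [0, 0, 2, 0, 1, 2, 0, 1]
Reconstruct: [2, 2, 4, 5, 5, 7]


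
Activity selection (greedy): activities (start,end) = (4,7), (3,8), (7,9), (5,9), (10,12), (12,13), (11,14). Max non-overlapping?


Greedy: pick earliest-ending, then skip overlaps.
Selected (4 activities): [(4, 7), (7, 9), (10, 12), (12, 13)]


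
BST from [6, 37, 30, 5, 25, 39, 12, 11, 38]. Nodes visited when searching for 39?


BST root = 6
Search for 39: compare at each node
Path: [6, 37, 39]


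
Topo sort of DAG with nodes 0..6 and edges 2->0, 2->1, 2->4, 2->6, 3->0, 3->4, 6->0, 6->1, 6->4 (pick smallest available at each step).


Kahn's algorithm, process smallest node first
Order: [2, 3, 5, 6, 0, 1, 4]


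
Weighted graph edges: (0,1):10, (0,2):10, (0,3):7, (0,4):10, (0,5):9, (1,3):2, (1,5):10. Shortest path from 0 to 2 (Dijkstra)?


Dijkstra from 0:
Distances: {0: 0, 1: 9, 2: 10, 3: 7, 4: 10, 5: 9}
Shortest distance to 2 = 10, path = [0, 2]


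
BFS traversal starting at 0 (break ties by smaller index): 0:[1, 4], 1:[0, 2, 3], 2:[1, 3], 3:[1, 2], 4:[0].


BFS queue: start with [0]
Visit order: [0, 1, 4, 2, 3]


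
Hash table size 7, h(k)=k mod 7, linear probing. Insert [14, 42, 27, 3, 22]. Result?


Insertions: 14->slot 0; 42->slot 1; 27->slot 6; 3->slot 3; 22->slot 2
Table: [14, 42, 22, 3, None, None, 27]


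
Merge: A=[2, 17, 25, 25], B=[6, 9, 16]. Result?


Compare heads, take smaller each step.
Merged: [2, 6, 9, 16, 17, 25, 25]


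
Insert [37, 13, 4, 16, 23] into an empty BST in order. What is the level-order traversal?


Root = 37; build tree by BST insertion.
Level-Order traversal: [37, 13, 4, 16, 23]


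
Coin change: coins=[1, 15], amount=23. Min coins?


dp[0]=0; dp[i]=1+min(dp[i-c] for c in coins)
...dp[18]=4, dp[19]=5, dp[20]=6, dp[21]=7, dp[22]=8, dp[23]=9
Minimum coins for 23 = 9


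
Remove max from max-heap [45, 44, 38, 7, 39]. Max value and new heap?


Max = 45
Replace root with last, heapify down
Resulting heap: [44, 39, 38, 7]


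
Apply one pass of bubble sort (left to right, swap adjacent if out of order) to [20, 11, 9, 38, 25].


After one pass: [11, 9, 20, 25, 38]


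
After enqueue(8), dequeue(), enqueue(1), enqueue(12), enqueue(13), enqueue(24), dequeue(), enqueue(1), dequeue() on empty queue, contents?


enqueue(8) -> [8]
dequeue() returns 8 -> []
enqueue(1) -> [1]
enqueue(12) -> [1, 12]
enqueue(13) -> [1, 12, 13]
enqueue(24) -> [1, 12, 13, 24]
dequeue() returns 1 -> [12, 13, 24]
enqueue(1) -> [12, 13, 24, 1]
dequeue() returns 12 -> [13, 24, 1]
Final queue (front to back): [13, 24, 1]


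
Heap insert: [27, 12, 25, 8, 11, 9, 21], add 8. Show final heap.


Append 8: [27, 12, 25, 8, 11, 9, 21, 8]
Bubble up: no swaps needed
Result: [27, 12, 25, 8, 11, 9, 21, 8]


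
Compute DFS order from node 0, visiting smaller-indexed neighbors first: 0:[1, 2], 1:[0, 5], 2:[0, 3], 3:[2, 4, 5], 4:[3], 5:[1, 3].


DFS stack-based: start with [0]
Visit order: [0, 1, 5, 3, 2, 4]


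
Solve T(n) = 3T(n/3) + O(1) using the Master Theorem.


a=3, b=3, c=0. log_3(3)=1 > c=0. Case 1: O(n^log_b(a)) = O(n)
Complexity: O(n)


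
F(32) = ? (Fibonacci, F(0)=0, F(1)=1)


F(n)=F(n-1)+F(n-2)
...F(30)=832040, F(31)=1346269, F(32)=2178309


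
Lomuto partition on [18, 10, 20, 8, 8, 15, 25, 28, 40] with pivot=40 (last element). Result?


Elements <= 40 go left of pivot.
Result: [18, 10, 20, 8, 8, 15, 25, 28, 40], pivot at index 8


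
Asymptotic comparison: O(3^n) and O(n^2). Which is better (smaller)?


quadratic grows slower than exponential (base 3)
O(n^2) is asymptotically smaller; O(3^n) grows faster


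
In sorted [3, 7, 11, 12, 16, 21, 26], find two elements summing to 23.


Two pointers: lo=0, hi=6
Found pair: (7, 16) summing to 23


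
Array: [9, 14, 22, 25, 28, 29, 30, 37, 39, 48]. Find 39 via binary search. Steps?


Search for 39:
[0,9] mid=4 arr[4]=28
[5,9] mid=7 arr[7]=37
[8,9] mid=8 arr[8]=39
Total: 3 comparisons


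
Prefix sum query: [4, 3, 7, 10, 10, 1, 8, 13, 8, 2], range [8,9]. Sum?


Prefix sums: [0, 4, 7, 14, 24, 34, 35, 43, 56, 64, 66]
Sum[8..9] = prefix[10] - prefix[8] = 66 - 56 = 10


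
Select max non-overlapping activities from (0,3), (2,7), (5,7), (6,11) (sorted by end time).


Greedy: pick earliest-ending, then skip overlaps.
Selected (2 activities): [(0, 3), (5, 7)]


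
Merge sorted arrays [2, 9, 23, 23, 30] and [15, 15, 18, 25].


Compare heads, take smaller each step.
Merged: [2, 9, 15, 15, 18, 23, 23, 25, 30]


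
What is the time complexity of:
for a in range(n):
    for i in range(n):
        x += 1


Per nesting level: O(n) * O(n) = O(n^2)
Complexity: O(n^2)


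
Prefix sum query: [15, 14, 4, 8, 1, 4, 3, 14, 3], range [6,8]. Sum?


Prefix sums: [0, 15, 29, 33, 41, 42, 46, 49, 63, 66]
Sum[6..8] = prefix[9] - prefix[6] = 66 - 46 = 20


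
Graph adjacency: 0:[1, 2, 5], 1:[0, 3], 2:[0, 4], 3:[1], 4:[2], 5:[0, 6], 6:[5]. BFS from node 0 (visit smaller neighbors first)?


BFS queue: start with [0]
Visit order: [0, 1, 2, 5, 3, 4, 6]


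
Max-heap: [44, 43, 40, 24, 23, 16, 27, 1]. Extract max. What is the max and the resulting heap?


Max = 44
Replace root with last, heapify down
Resulting heap: [43, 24, 40, 1, 23, 16, 27]


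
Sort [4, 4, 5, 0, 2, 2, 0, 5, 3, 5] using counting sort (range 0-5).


Count array: [2, 0, 2, 1, 2, 3]
Reconstruct: [0, 0, 2, 2, 3, 4, 4, 5, 5, 5]


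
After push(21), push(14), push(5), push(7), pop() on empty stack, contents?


push(21) -> [21]
push(14) -> [21, 14]
push(5) -> [21, 14, 5]
push(7) -> [21, 14, 5, 7]
pop() returns 7 -> [21, 14, 5]
Final stack (bottom to top): [21, 14, 5]


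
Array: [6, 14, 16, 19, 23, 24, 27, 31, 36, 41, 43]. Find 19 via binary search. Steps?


Search for 19:
[0,10] mid=5 arr[5]=24
[0,4] mid=2 arr[2]=16
[3,4] mid=3 arr[3]=19
Total: 3 comparisons


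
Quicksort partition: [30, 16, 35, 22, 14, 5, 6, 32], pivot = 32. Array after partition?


Elements <= 32 go left of pivot.
Result: [30, 16, 22, 14, 5, 6, 32, 35], pivot at index 6


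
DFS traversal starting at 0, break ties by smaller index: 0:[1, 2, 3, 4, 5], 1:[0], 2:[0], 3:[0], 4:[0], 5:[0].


DFS stack-based: start with [0]
Visit order: [0, 1, 2, 3, 4, 5]


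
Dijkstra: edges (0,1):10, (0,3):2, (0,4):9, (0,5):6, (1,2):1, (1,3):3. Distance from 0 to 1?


Dijkstra from 0:
Distances: {0: 0, 1: 5, 2: 6, 3: 2, 4: 9, 5: 6}
Shortest distance to 1 = 5, path = [0, 3, 1]


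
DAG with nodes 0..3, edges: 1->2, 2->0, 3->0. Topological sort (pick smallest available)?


Kahn's algorithm, process smallest node first
Order: [1, 2, 3, 0]


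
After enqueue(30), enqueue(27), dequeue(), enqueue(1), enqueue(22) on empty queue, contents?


enqueue(30) -> [30]
enqueue(27) -> [30, 27]
dequeue() returns 30 -> [27]
enqueue(1) -> [27, 1]
enqueue(22) -> [27, 1, 22]
Final queue (front to back): [27, 1, 22]


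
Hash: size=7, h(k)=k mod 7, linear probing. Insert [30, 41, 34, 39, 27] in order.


Insertions: 30->slot 2; 41->slot 6; 34->slot 0; 39->slot 4; 27->slot 1
Table: [34, 27, 30, None, 39, None, 41]


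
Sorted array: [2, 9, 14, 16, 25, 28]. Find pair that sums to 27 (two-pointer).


Two pointers: lo=0, hi=5
Found pair: (2, 25) summing to 27


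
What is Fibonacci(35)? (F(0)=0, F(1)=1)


F(n)=F(n-1)+F(n-2)
...F(33)=3524578, F(34)=5702887, F(35)=9227465


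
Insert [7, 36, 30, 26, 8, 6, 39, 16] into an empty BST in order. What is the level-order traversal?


Root = 7; build tree by BST insertion.
Level-Order traversal: [7, 6, 36, 30, 39, 26, 8, 16]


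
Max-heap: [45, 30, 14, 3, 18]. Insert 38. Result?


Append 38: [45, 30, 14, 3, 18, 38]
Bubble up: swap idx 5(38) with idx 2(14)
Result: [45, 30, 38, 3, 18, 14]


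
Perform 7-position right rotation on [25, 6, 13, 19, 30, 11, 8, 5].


Right rotate by 7: [6, 13, 19, 30, 11, 8, 5, 25]


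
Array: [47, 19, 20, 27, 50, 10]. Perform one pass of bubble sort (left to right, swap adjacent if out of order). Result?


After one pass: [19, 20, 27, 47, 10, 50]


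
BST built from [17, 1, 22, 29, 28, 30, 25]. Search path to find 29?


BST root = 17
Search for 29: compare at each node
Path: [17, 22, 29]


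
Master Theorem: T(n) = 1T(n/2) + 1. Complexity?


a=1, b=2, c=0. log_2(1)=0 = c=0. Case 2: O(n^c log n) = O(log n)
Complexity: O(log n)


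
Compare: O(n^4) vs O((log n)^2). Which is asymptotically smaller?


polylogarithmic grows slower than quartic
O((log n)^2) is asymptotically smaller; O(n^4) grows faster


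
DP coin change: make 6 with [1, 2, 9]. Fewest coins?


dp[0]=0; dp[i]=1+min(dp[i-c] for c in coins)
...dp[1]=1, dp[2]=1, dp[3]=2, dp[4]=2, dp[5]=3, dp[6]=3
Minimum coins for 6 = 3


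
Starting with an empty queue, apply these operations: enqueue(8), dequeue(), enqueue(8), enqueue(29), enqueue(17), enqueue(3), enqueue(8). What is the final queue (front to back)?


enqueue(8) -> [8]
dequeue() returns 8 -> []
enqueue(8) -> [8]
enqueue(29) -> [8, 29]
enqueue(17) -> [8, 29, 17]
enqueue(3) -> [8, 29, 17, 3]
enqueue(8) -> [8, 29, 17, 3, 8]
Final queue (front to back): [8, 29, 17, 3, 8]


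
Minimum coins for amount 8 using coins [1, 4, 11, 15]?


dp[0]=0; dp[i]=1+min(dp[i-c] for c in coins)
...dp[3]=3, dp[4]=1, dp[5]=2, dp[6]=3, dp[7]=4, dp[8]=2
Minimum coins for 8 = 2


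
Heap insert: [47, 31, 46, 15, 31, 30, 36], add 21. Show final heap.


Append 21: [47, 31, 46, 15, 31, 30, 36, 21]
Bubble up: swap idx 7(21) with idx 3(15)
Result: [47, 31, 46, 21, 31, 30, 36, 15]


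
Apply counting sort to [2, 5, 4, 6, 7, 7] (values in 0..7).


Count array: [0, 0, 1, 0, 1, 1, 1, 2]
Reconstruct: [2, 4, 5, 6, 7, 7]


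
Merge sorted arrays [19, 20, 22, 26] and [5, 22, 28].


Compare heads, take smaller each step.
Merged: [5, 19, 20, 22, 22, 26, 28]


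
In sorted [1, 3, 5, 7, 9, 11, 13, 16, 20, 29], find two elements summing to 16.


Two pointers: lo=0, hi=9
Found pair: (3, 13) summing to 16


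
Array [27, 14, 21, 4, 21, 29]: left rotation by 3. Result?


Left rotate by 3: [4, 21, 29, 27, 14, 21]


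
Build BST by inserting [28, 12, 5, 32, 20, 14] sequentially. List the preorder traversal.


Root = 28; build tree by BST insertion.
Preorder traversal: [28, 12, 5, 20, 14, 32]


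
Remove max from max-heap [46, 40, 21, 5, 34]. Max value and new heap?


Max = 46
Replace root with last, heapify down
Resulting heap: [40, 34, 21, 5]


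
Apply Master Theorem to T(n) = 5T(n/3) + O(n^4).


a=5, b=3, c=4. log_3(5)=1.465 < c=4. Case 3: O(n^c) = O(n^4)
Complexity: O(n^4)


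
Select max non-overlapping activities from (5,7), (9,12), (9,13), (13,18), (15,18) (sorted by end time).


Greedy: pick earliest-ending, then skip overlaps.
Selected (3 activities): [(5, 7), (9, 12), (13, 18)]


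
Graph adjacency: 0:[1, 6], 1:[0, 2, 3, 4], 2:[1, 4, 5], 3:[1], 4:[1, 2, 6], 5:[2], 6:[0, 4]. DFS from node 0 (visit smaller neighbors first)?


DFS stack-based: start with [0]
Visit order: [0, 1, 2, 4, 6, 5, 3]


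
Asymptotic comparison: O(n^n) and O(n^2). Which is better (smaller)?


quadratic grows slower than n^n
O(n^2) is asymptotically smaller; O(n^n) grows faster


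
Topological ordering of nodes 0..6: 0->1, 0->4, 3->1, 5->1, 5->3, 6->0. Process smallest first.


Kahn's algorithm, process smallest node first
Order: [2, 5, 3, 6, 0, 1, 4]


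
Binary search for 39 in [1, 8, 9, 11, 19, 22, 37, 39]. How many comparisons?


Search for 39:
[0,7] mid=3 arr[3]=11
[4,7] mid=5 arr[5]=22
[6,7] mid=6 arr[6]=37
[7,7] mid=7 arr[7]=39
Total: 4 comparisons


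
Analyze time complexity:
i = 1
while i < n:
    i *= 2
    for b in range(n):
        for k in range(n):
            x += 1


Per nesting level: O(log n) * O(n) * O(n) = O(n^2 log n)
Complexity: O(n^2 log n)


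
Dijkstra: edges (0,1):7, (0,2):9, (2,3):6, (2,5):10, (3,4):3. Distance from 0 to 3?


Dijkstra from 0:
Distances: {0: 0, 1: 7, 2: 9, 3: 15, 4: 18, 5: 19}
Shortest distance to 3 = 15, path = [0, 2, 3]


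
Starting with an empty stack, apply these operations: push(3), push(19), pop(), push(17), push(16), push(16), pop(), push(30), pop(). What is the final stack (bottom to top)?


push(3) -> [3]
push(19) -> [3, 19]
pop() returns 19 -> [3]
push(17) -> [3, 17]
push(16) -> [3, 17, 16]
push(16) -> [3, 17, 16, 16]
pop() returns 16 -> [3, 17, 16]
push(30) -> [3, 17, 16, 30]
pop() returns 30 -> [3, 17, 16]
Final stack (bottom to top): [3, 17, 16]


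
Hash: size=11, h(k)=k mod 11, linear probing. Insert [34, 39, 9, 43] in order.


Insertions: 34->slot 1; 39->slot 6; 9->slot 9; 43->slot 10
Table: [None, 34, None, None, None, None, 39, None, None, 9, 43]


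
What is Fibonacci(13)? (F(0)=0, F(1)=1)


F(n)=F(n-1)+F(n-2)
...F(11)=89, F(12)=144, F(13)=233


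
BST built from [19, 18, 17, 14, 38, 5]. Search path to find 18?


BST root = 19
Search for 18: compare at each node
Path: [19, 18]


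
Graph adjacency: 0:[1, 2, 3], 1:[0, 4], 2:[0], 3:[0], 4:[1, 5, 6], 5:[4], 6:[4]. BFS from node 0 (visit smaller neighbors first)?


BFS queue: start with [0]
Visit order: [0, 1, 2, 3, 4, 5, 6]


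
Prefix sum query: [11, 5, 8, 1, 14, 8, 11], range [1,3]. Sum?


Prefix sums: [0, 11, 16, 24, 25, 39, 47, 58]
Sum[1..3] = prefix[4] - prefix[1] = 25 - 11 = 14


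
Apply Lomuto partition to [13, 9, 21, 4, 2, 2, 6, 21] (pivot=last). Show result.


Elements <= 21 go left of pivot.
Result: [13, 9, 21, 4, 2, 2, 6, 21], pivot at index 7


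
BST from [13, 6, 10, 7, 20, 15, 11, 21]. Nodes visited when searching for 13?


BST root = 13
Search for 13: compare at each node
Path: [13]


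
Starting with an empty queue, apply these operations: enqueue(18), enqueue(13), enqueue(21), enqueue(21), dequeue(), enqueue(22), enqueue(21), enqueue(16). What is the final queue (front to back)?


enqueue(18) -> [18]
enqueue(13) -> [18, 13]
enqueue(21) -> [18, 13, 21]
enqueue(21) -> [18, 13, 21, 21]
dequeue() returns 18 -> [13, 21, 21]
enqueue(22) -> [13, 21, 21, 22]
enqueue(21) -> [13, 21, 21, 22, 21]
enqueue(16) -> [13, 21, 21, 22, 21, 16]
Final queue (front to back): [13, 21, 21, 22, 21, 16]


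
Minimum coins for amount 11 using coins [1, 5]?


dp[0]=0; dp[i]=1+min(dp[i-c] for c in coins)
...dp[6]=2, dp[7]=3, dp[8]=4, dp[9]=5, dp[10]=2, dp[11]=3
Minimum coins for 11 = 3


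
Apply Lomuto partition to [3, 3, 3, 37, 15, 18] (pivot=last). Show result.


Elements <= 18 go left of pivot.
Result: [3, 3, 3, 15, 18, 37], pivot at index 4


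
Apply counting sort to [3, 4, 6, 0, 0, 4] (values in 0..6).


Count array: [2, 0, 0, 1, 2, 0, 1]
Reconstruct: [0, 0, 3, 4, 4, 6]


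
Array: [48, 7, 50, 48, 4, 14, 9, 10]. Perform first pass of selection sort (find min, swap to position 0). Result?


After one pass: [4, 7, 50, 48, 48, 14, 9, 10]


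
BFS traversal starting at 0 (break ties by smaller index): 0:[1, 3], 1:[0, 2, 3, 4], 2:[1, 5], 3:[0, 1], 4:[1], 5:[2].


BFS queue: start with [0]
Visit order: [0, 1, 3, 2, 4, 5]


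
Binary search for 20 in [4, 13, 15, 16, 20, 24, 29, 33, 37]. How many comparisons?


Search for 20:
[0,8] mid=4 arr[4]=20
Total: 1 comparisons


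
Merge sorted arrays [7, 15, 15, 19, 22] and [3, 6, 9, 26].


Compare heads, take smaller each step.
Merged: [3, 6, 7, 9, 15, 15, 19, 22, 26]


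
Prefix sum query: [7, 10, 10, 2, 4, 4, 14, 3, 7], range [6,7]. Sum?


Prefix sums: [0, 7, 17, 27, 29, 33, 37, 51, 54, 61]
Sum[6..7] = prefix[8] - prefix[6] = 54 - 37 = 17


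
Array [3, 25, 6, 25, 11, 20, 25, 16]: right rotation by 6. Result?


Right rotate by 6: [6, 25, 11, 20, 25, 16, 3, 25]


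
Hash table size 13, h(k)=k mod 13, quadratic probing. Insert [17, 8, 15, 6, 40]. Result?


Insertions: 17->slot 4; 8->slot 8; 15->slot 2; 6->slot 6; 40->slot 1
Table: [None, 40, 15, None, 17, None, 6, None, 8, None, None, None, None]


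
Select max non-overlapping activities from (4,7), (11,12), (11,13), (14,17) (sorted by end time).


Greedy: pick earliest-ending, then skip overlaps.
Selected (3 activities): [(4, 7), (11, 12), (14, 17)]


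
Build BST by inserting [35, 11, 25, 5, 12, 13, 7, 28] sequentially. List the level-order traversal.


Root = 35; build tree by BST insertion.
Level-Order traversal: [35, 11, 5, 25, 7, 12, 28, 13]


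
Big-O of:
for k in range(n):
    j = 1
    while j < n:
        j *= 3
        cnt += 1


Per nesting level: O(n) * O(log n) = O(n log n)
Complexity: O(n log n)


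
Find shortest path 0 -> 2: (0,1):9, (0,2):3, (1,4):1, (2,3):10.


Dijkstra from 0:
Distances: {0: 0, 1: 9, 2: 3, 3: 13, 4: 10}
Shortest distance to 2 = 3, path = [0, 2]


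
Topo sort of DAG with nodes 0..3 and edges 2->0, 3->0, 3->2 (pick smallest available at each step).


Kahn's algorithm, process smallest node first
Order: [1, 3, 2, 0]


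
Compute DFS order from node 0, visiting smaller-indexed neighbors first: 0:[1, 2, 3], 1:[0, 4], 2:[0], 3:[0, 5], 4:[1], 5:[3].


DFS stack-based: start with [0]
Visit order: [0, 1, 4, 2, 3, 5]


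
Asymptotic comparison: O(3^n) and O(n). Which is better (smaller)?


linear grows slower than exponential (base 3)
O(n) is asymptotically smaller; O(3^n) grows faster


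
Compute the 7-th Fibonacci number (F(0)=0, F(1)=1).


F(n)=F(n-1)+F(n-2)
...F(5)=5, F(6)=8, F(7)=13


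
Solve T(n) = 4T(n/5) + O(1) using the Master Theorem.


a=4, b=5, c=0. log_5(4)=0.861 > c=0. Case 1: O(n^log_b(a)) = O(n^0.861)
Complexity: O(n^0.861)


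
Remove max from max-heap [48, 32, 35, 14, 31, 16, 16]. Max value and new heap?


Max = 48
Replace root with last, heapify down
Resulting heap: [35, 32, 16, 14, 31, 16]


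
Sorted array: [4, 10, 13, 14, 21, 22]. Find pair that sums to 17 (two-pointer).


Two pointers: lo=0, hi=5
Found pair: (4, 13) summing to 17


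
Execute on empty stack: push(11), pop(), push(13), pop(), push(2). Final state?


push(11) -> [11]
pop() returns 11 -> []
push(13) -> [13]
pop() returns 13 -> []
push(2) -> [2]
Final stack (bottom to top): [2]


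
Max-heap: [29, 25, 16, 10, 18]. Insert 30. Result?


Append 30: [29, 25, 16, 10, 18, 30]
Bubble up: swap idx 5(30) with idx 2(16); swap idx 2(30) with idx 0(29)
Result: [30, 25, 29, 10, 18, 16]


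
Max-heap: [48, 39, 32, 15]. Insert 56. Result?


Append 56: [48, 39, 32, 15, 56]
Bubble up: swap idx 4(56) with idx 1(39); swap idx 1(56) with idx 0(48)
Result: [56, 48, 32, 15, 39]


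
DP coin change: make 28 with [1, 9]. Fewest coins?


dp[0]=0; dp[i]=1+min(dp[i-c] for c in coins)
...dp[23]=7, dp[24]=8, dp[25]=9, dp[26]=10, dp[27]=3, dp[28]=4
Minimum coins for 28 = 4


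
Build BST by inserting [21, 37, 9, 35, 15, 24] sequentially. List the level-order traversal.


Root = 21; build tree by BST insertion.
Level-Order traversal: [21, 9, 37, 15, 35, 24]


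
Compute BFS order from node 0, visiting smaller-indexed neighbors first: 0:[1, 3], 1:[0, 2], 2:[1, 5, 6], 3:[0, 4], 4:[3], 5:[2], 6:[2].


BFS queue: start with [0]
Visit order: [0, 1, 3, 2, 4, 5, 6]


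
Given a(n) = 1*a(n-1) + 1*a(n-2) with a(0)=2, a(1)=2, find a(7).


Build bottom-up:
...a(5)=16, a(6)=26, a(7)=1*26+1*16=42


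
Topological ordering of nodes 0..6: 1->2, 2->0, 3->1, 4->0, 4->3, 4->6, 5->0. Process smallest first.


Kahn's algorithm, process smallest node first
Order: [4, 3, 1, 2, 5, 0, 6]


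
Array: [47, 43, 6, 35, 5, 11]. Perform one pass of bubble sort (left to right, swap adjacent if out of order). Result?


After one pass: [43, 6, 35, 5, 11, 47]


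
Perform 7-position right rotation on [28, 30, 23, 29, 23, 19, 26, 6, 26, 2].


Right rotate by 7: [29, 23, 19, 26, 6, 26, 2, 28, 30, 23]


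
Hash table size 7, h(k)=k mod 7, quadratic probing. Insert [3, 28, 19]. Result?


Insertions: 3->slot 3; 28->slot 0; 19->slot 5
Table: [28, None, None, 3, None, 19, None]


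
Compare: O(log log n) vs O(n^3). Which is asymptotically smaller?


double-logarithmic grows slower than cubic
O(log log n) is asymptotically smaller; O(n^3) grows faster


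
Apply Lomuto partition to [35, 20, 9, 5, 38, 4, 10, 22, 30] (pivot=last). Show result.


Elements <= 30 go left of pivot.
Result: [20, 9, 5, 4, 10, 22, 30, 35, 38], pivot at index 6


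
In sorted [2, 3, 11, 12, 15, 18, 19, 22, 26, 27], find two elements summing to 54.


Two pointers: lo=0, hi=9
No pair sums to 54


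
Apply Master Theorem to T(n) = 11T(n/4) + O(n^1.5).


a=11, b=4, c=1.5. log_4(11)=1.730 > c=1.5. Case 1: O(n^log_b(a)) = O(n^1.730)
Complexity: O(n^1.730)


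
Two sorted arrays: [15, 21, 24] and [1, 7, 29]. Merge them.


Compare heads, take smaller each step.
Merged: [1, 7, 15, 21, 24, 29]
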